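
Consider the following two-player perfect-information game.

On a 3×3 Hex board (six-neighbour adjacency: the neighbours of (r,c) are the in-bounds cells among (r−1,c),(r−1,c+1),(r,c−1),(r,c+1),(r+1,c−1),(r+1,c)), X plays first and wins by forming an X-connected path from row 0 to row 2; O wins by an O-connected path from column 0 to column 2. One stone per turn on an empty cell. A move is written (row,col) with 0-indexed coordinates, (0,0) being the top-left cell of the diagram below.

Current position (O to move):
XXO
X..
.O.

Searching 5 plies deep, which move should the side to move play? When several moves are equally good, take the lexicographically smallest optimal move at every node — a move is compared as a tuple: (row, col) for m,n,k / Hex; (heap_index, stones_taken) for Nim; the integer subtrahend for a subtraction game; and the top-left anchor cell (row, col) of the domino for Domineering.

O's best at [XXO/X../.O.]: (2,0)

p1 O@[XXO/X../.O.]: (1,1)[XXO/XO./.O.]-1 (1,2)[XXO/X.O/.O.]-1 (2,0)[XXO/X../OO.]+1* (2,2)[XXO/X../.OO]-1
p2 X@[XXO/X../OO.]: (1,1)[XXO/XX./OO.]-1* (1,2)[XXO/X.X/OO.]-1 (2,2)[XXO/X../OOX]-1
p3 O@[XXO/XX./OO.]: (1,2)[XXO/XXO/OO.]+1* (2,2)[XXO/XX./OOO]+1
p4 X@[XXO/XXO/OO.] terminal -1; root [XXO/X../.O.] d5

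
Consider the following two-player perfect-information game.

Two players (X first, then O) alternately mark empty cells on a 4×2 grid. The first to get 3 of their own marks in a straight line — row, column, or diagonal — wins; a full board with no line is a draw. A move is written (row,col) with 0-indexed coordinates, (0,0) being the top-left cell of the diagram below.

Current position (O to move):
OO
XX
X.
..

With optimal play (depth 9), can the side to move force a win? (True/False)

p1 O@[OO/XX/X./..]: (2,1)[OO/XX/XO/..]-1 (3,0)[OO/XX/X./O.]+0* (3,1)[OO/XX/X./.O]-1
p2 X@[OO/XX/X./O.]: (2,1)[OO/XX/XX/O.]+0* (3,1)[OO/XX/X./OX]+0
p3 O@[OO/XX/XX/O.]: (3,1)[OO/XX/XX/OO]+0*
p4 X@[OO/XX/XX/OO] terminal +0; root [OO/XX/X./..] d9

O winning at [OO/XX/X./..]: False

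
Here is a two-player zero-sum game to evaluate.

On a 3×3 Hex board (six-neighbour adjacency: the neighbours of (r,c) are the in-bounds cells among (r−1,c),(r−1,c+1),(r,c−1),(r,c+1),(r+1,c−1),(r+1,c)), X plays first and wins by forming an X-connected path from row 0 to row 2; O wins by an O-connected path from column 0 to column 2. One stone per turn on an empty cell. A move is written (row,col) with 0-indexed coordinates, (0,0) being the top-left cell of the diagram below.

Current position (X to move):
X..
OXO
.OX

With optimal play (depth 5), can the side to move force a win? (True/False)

X winning at [X../OXO/.OX]: True

ply 1, X at X../OXO/.OX | (0,1)=-1→XX./OXO/.OX; (0,2)=-1→X.X/OXO/.OX; (2,0)=+1→X../OXO/XOX*
ply 2, O at X../OXO/XOX | (0,1)=-1→XO./OXO/XOX*; (0,2)=-1→X.O/OXO/XOX
ply 3, X at XO./OXO/XOX | (0,2)=+1→XOX/OXO/XOX*
ply 4: XOX/OXO/XOX is terminal -1 (O); from X../OXO/.OX depth 5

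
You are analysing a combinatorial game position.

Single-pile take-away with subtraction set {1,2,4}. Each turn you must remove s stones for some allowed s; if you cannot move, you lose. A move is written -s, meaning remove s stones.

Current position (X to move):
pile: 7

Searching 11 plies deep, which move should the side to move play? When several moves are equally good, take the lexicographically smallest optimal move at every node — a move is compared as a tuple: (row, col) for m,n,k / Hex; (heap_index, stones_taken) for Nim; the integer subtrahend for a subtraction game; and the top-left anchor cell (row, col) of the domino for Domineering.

X's best at [7]: -1

[7] X move#1: -1:+1/6*, -2:-1/5, -4:+1/3
[6] O move#2: -1:-1/5*, -2:-1/4, -4:-1/2
[5] X move#3: -1:-1/4, -2:+1/3*, -4:-1/1
[3] O move#4: -1:-1/2*, -2:-1/1
[2] X move#5: -1:-1/1, -2:+1/0*
[0] end (terminal -1, O#6); searched 7 to 11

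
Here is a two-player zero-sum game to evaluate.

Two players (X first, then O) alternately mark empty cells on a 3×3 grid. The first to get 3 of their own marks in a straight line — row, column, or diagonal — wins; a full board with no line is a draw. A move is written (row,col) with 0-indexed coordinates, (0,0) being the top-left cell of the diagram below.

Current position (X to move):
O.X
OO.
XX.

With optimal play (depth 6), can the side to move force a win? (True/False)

X winning at [O.X/OO./XX.]: True

ply 1, X at O.X/OO./XX. | (0,1)=-1→OXX/OO./XX.; (1,2)=-1→O.X/OOX/XX.; (2,2)=+1→O.X/OO./XXX*
ply 2: O.X/OO./XXX is terminal -1 (O); from O.X/OO./XX. depth 6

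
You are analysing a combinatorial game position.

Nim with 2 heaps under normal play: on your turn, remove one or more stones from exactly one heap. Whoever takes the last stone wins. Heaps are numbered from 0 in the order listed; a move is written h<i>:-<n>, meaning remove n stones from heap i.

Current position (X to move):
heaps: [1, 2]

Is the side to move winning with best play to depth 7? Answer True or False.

X winning at [(1,2)]: True

ply 1, X at (1,2) | h0:-1=-1→(0,2); h1:-1=+1→(1,1)*; h1:-2=-1→(1,0)
ply 2, O at (1,1) | h0:-1=-1→(0,1)*; h1:-1=-1→(1,0)
ply 3, X at (0,1) | h1:-1=+1→(0,0)*
ply 4: (0,0) is terminal -1 (O); from (1,2) depth 7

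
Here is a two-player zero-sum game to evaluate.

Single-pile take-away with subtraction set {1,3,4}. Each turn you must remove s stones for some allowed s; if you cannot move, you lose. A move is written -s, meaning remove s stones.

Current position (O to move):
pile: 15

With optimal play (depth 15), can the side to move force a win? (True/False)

O winning at [15]: True

ply 1, O at 15 | -1=+1→14*; -3=-1→12; -4=-1→11
ply 2, X at 14 | -1=-1→13*; -3=-1→11; -4=-1→10
ply 3, O at 13 | -1=-1→12; -3=-1→10; -4=+1→9*
ply 4, X at 9 | -1=-1→8*; -3=-1→6; -4=-1→5
ply 5, O at 8 | -1=+1→7*; -3=-1→5; -4=-1→4
ply 6, X at 7 | -1=-1→6*; -3=-1→4; -4=-1→3
ply 7, O at 6 | -1=-1→5; -3=-1→3; -4=+1→2*
ply 8, X at 2 | -1=-1→1*
ply 9, O at 1 | -1=+1→0*
ply 10: 0 is terminal -1 (X); from 15 depth 15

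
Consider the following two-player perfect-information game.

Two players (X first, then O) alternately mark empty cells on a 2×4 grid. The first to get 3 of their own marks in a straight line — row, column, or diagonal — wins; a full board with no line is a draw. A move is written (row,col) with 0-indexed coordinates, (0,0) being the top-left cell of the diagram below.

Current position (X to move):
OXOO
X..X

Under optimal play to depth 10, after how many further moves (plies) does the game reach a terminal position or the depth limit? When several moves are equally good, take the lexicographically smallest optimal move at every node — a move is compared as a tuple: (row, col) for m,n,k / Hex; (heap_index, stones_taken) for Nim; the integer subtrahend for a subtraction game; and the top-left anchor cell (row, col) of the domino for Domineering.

PV length from [OXOO/X..X]: 2 plies

ply 1, X at OXOO/X..X | (1,1)=+0→OXOO/XX.X*; (1,2)=+0→OXOO/X.XX
ply 2, O at OXOO/XX.X | (1,2)=+0→OXOO/XXOX*
ply 3: OXOO/XXOX is terminal +0 (X); from OXOO/X..X depth 10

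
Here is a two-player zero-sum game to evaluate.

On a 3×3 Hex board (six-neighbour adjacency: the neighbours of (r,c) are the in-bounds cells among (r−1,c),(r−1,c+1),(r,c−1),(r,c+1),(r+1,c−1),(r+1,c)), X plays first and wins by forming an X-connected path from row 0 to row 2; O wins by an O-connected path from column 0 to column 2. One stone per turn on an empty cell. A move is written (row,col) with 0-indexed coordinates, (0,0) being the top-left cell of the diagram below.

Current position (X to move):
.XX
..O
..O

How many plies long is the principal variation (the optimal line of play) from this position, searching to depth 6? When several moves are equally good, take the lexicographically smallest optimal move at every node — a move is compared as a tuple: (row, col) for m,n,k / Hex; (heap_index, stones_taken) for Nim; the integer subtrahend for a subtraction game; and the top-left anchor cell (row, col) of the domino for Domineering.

PV length from [.XX/..O/..O]: 5 plies

[.XX/..O/..O] X move#1: (0,0):-1/XXX/..O/..O, (1,0):-1/.XX/X.O/..O, (1,1):+1/.XX/.XO/..O*, (2,0):+1/.XX/..O/X.O, (2,1):-1/.XX/..O/.XO
[.XX/.XO/..O] O move#2: (0,0):-1/OXX/.XO/..O*, (1,0):-1/.XX/OXO/..O, (2,0):-1/.XX/.XO/O.O, (2,1):-1/.XX/.XO/.OO
[OXX/.XO/..O] X move#3: (1,0):+1/OXX/XXO/..O*, (2,0):+1/OXX/.XO/X.O, (2,1):+1/OXX/.XO/.XO
[OXX/XXO/..O] O move#4: (2,0):-1/OXX/XXO/O.O*, (2,1):-1/OXX/XXO/.OO
[OXX/XXO/O.O] X move#5: (2,1):+1/OXX/XXO/OXO*
[OXX/XXO/OXO] end (terminal -1, O#6); searched .XX/..O/..O to 6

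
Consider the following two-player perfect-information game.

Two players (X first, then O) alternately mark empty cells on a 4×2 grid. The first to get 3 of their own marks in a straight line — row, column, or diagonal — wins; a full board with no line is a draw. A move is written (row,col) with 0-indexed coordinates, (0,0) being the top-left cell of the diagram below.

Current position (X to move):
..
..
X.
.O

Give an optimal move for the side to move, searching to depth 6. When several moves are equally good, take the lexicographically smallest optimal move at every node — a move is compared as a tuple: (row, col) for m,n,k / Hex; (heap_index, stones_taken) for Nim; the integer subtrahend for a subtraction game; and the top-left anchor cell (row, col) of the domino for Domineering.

[../../X./.O] X move#1: (0,0):+0/X./../X./.O, (0,1):+0/.X/../X./.O, (1,0):+1/../X./X./.O*, (1,1):+0/../.X/X./.O, (2,1):+0/../../XX/.O, (3,0):+0/../../X./XO
[../X./X./.O] O move#2: (0,0):-1/O./X./X./.O*, (0,1):-1/.O/X./X./.O, (1,1):-1/../XO/X./.O, (2,1):-1/../X./XO/.O, (3,0):-1/../X./X./OO
[O./X./X./.O] X move#3: (0,1):+0/OX/X./X./.O, (1,1):+0/O./XX/X./.O, (2,1):+0/O./X./XX/.O, (3,0):+1/O./X./X./XO*
[O./X./X./XO] end (terminal -1, O#4); searched ../../X./.O to 6

X's best at [../../X./.O]: (1,0)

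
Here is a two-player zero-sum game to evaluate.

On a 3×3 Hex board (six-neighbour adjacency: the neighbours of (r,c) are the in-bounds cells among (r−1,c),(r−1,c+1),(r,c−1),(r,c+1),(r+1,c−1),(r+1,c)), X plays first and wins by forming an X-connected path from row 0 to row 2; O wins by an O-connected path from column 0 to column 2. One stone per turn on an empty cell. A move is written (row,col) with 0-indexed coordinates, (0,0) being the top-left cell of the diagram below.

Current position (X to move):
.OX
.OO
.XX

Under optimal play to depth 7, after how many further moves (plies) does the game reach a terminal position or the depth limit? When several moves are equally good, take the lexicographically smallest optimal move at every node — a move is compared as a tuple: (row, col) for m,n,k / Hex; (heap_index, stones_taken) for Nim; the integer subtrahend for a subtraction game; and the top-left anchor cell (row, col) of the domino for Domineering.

[.OX/.OO/.XX] X move#1: (0,0):-1/XOX/.OO/.XX*, (1,0):-1/.OX/XOO/.XX, (2,0):-1/.OX/.OO/XXX
[XOX/.OO/.XX] O move#2: (1,0):+1/XOX/OOO/.XX*, (2,0):+1/XOX/.OO/OXX
[XOX/OOO/.XX] end (terminal -1, X#3); searched .OX/.OO/.XX to 7

PV length from [.OX/.OO/.XX]: 2 plies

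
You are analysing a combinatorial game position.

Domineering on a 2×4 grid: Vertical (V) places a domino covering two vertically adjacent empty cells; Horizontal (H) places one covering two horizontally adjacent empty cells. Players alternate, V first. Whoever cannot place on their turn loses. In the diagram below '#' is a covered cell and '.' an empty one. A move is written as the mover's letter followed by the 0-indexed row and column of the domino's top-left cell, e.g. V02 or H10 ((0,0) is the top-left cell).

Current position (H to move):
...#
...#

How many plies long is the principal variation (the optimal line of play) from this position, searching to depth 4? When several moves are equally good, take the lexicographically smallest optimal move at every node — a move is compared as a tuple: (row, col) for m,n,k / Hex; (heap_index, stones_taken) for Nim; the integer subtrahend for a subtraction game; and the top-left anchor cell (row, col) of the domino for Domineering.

p1 H@[...#/...#]: H00[##.#/...#]+1* H01[.###/...#]+1 H10[...#/##.#]+1 H11[...#/.###]+1
p2 V@[##.#/...#]: V02[####/..##]-1*
p3 H@[####/..##]: H10[####/####]+1*
p4 V@[####/####] terminal -1; root [...#/...#] d4

PV length from [...#/...#]: 3 plies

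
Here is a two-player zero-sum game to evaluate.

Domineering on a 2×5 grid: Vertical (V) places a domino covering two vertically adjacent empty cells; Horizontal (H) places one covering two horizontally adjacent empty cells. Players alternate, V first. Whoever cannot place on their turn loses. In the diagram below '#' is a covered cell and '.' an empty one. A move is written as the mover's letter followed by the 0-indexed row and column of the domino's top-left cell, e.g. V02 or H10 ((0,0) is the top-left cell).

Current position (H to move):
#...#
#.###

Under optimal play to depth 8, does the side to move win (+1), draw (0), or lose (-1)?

ply 1, H at #...#/#.### | H01=+1→###.#/#.###*; H02=-1→#.###/#.###
ply 2: ###.#/#.### is terminal -1 (V); from #...#/#.### depth 8

value(#...#/#.###, H) = +1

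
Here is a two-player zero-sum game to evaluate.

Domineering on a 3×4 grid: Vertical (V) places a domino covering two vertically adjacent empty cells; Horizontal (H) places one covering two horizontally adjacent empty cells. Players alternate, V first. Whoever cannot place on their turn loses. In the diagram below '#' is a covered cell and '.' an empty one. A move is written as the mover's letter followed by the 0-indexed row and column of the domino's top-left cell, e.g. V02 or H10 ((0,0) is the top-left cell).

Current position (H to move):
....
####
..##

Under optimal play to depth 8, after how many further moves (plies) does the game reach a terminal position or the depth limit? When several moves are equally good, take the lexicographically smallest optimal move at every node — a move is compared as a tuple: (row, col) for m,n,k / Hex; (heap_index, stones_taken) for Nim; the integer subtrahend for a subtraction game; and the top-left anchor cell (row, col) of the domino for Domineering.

ply 1, H at ..../####/..## | H00=+1→##../####/..##*; H01=+1→.##./####/..##; H02=+1→..##/####/..##; H20=+1→..../####/####
ply 2: ##../####/..## is terminal -1 (V); from ..../####/..## depth 8

PV length from [..../####/..##]: 1 ply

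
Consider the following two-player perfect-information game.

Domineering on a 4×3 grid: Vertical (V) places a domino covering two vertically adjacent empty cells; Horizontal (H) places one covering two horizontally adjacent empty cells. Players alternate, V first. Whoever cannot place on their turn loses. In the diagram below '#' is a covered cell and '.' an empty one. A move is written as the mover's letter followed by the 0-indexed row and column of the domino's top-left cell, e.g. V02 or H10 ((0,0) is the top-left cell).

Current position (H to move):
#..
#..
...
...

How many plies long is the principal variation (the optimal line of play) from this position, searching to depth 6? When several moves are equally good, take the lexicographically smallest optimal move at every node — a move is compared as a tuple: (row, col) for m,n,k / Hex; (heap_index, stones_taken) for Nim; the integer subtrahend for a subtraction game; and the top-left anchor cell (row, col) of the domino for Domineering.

PV length from [#../#../.../...]: 4 plies

p1 H@[#../#../.../...]: H01[###/#../.../...]-1* H11[#../###/.../...]-1 H20[#../#../##./...]-1 H21[#../#../.##/...]-1 H30[#../#../.../##.]-1 H31[#../#../.../.##]-1
p2 V@[###/#../.../...]: V11[###/##./.#./...]+1* V12[###/#.#/..#/...]-1 V20[###/#../#../#..]-1 V21[###/#../.#./.#.]+1 V22[###/#../..#/..#]-1
p3 H@[###/##./.#./...]: H30[###/##./.#./##.]-1* H31[###/##./.#./.##]-1
p4 V@[###/##./.#./##.]: V12[###/###/.##/##.]+1* V22[###/##./.##/###]+1
p5 H@[###/###/.##/##.] terminal -1; root [#../#../.../...] d6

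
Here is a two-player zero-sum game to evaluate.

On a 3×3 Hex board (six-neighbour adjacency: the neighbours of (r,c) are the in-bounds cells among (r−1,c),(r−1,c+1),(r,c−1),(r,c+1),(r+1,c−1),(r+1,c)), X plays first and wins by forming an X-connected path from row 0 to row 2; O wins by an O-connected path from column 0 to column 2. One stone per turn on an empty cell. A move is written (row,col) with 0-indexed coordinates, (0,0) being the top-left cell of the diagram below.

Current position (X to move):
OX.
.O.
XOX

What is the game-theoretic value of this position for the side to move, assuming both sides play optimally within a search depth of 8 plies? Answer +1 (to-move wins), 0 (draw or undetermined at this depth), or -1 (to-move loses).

value(OX./.O./XOX, X) = +1

ply 1, X at OX./.O./XOX | (0,2)=+1→OXX/.O./XOX*; (1,0)=+1→OX./XO./XOX; (1,2)=+1→OX./.OX/XOX
ply 2, O at OXX/.O./XOX | (1,0)=-1→OXX/OO./XOX*; (1,2)=-1→OXX/.OO/XOX
ply 3, X at OXX/OO./XOX | (1,2)=+1→OXX/OOX/XOX*
ply 4: OXX/OOX/XOX is terminal -1 (O); from OX./.O./XOX depth 8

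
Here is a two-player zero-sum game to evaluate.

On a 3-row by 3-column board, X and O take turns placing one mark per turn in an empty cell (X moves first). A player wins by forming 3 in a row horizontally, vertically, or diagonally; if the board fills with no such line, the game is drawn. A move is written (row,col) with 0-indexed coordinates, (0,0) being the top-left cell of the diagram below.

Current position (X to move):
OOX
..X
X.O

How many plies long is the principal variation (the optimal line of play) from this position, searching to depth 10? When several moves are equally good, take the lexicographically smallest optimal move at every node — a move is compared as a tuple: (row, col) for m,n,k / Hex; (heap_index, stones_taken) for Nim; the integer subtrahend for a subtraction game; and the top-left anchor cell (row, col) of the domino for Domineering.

PV length from [OOX/..X/X.O]: 1 ply

[OOX/..X/X.O] X move#1: (1,0):-1/OOX/X.X/X.O, (1,1):+1/OOX/.XX/X.O*, (2,1):-1/OOX/..X/XXO
[OOX/.XX/X.O] end (terminal -1, O#2); searched OOX/..X/X.O to 10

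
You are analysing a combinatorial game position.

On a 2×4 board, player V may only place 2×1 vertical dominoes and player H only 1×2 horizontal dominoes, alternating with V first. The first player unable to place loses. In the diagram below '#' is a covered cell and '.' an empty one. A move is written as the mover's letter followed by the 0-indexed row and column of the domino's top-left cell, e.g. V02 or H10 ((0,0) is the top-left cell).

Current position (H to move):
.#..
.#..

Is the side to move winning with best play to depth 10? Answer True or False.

p1 H@[.#../.#..]: H02[.###/.#..]+1* H12[.#../.###]+1
p2 V@[.###/.#..]: V00[####/##..]-1*
p3 H@[####/##..]: H12[####/####]+1*
p4 V@[####/####] terminal -1; root [.#../.#..] d10

H winning at [.#../.#..]: True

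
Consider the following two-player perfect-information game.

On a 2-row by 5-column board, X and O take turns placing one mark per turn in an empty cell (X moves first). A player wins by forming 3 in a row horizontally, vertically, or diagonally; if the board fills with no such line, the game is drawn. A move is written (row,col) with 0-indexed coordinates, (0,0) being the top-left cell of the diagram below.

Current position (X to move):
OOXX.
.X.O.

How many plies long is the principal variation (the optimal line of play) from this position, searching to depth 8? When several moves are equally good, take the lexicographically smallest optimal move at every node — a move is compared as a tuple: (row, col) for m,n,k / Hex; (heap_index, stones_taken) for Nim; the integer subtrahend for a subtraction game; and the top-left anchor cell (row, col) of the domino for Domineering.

PV length from [OOXX./.X.O.]: 1 ply

p1 X@[OOXX./.X.O.]: (0,4)[OOXXX/.X.O.]+1* (1,0)[OOXX./XX.O.]+1 (1,2)[OOXX./.XXO.]+1 (1,4)[OOXX./.X.OX]+0
p2 O@[OOXXX/.X.O.] terminal -1; root [OOXX./.X.O.] d8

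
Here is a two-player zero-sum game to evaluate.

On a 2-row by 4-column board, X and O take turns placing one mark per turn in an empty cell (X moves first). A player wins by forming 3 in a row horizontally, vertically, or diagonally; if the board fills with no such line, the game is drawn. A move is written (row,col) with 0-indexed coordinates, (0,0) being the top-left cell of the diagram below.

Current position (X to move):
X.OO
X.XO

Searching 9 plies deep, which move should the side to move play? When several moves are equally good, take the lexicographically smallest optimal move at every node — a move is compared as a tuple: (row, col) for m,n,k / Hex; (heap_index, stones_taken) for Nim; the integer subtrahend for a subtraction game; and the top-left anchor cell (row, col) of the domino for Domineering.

X's best at [X.OO/X.XO]: (1,1)

[X.OO/X.XO] X move#1: (0,1):+0/XXOO/X.XO, (1,1):+1/X.OO/XXXO*
[X.OO/XXXO] end (terminal -1, O#2); searched X.OO/X.XO to 9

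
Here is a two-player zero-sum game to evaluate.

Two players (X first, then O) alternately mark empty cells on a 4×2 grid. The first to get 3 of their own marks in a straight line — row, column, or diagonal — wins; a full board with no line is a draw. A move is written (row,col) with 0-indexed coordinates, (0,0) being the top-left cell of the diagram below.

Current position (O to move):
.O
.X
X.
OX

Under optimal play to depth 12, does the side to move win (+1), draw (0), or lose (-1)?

value(.O/.X/X./OX, O) = 0

p1 O@[.O/.X/X./OX]: (0,0)[OO/.X/X./OX]-1 (1,0)[.O/OX/X./OX]-1 (2,1)[.O/.X/XO/OX]+0*
p2 X@[.O/.X/XO/OX]: (0,0)[XO/.X/XO/OX]+0* (1,0)[.O/XX/XO/OX]+0
p3 O@[XO/.X/XO/OX]: (1,0)[XO/OX/XO/OX]+0*
p4 X@[XO/OX/XO/OX] terminal +0; root [.O/.X/X./OX] d12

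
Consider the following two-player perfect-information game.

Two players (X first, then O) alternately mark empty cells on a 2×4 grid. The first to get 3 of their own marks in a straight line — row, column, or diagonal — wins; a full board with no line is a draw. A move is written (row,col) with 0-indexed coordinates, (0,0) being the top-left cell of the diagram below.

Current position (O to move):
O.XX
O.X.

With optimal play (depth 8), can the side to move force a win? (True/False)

ply 1, O at O.XX/O.X. | (0,1)=+0→OOXX/O.X.*; (1,1)=-1→O.XX/OOX.; (1,3)=-1→O.XX/O.XO
ply 2, X at OOXX/O.X. | (1,1)=+0→OOXX/OXX.*; (1,3)=+0→OOXX/O.XX
ply 3, O at OOXX/OXX. | (1,3)=+0→OOXX/OXXO*
ply 4: OOXX/OXXO is terminal +0 (X); from O.XX/O.X. depth 8

O winning at [O.XX/O.X.]: False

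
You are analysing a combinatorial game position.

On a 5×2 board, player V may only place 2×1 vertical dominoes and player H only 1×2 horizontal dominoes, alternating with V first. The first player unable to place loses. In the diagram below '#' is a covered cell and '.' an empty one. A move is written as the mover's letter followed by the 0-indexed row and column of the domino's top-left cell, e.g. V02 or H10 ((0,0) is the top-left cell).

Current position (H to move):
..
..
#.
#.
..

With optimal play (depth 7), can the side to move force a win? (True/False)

ply 1, H at ../../#./#./.. | H00=+1→##/../#./#./..*; H10=+1→../##/#./#./..; H40=-1→../../#./#./##
ply 2, V at ##/../#./#./.. | V11=-1→##/.#/##/#./..*; V21=-1→##/../##/##/..; V31=-1→##/../#./##/.#
ply 3, H at ##/.#/##/#./.. | H40=+1→##/.#/##/#./##*
ply 4: ##/.#/##/#./## is terminal -1 (V); from ../../#./#./.. depth 7

H winning at [../../#./#./..]: True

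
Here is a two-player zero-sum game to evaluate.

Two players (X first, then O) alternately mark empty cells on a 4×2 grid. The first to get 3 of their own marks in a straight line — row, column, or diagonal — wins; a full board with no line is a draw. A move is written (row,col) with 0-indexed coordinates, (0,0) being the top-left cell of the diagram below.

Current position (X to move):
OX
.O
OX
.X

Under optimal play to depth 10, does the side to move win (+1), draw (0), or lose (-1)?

p1 X@[OX/.O/OX/.X]: (1,0)[OX/XO/OX/.X]+0* (3,0)[OX/.O/OX/XX]-1
p2 O@[OX/XO/OX/.X]: (3,0)[OX/XO/OX/OX]+0*
p3 X@[OX/XO/OX/OX] terminal +0; root [OX/.O/OX/.X] d10

value(OX/.O/OX/.X, X) = 0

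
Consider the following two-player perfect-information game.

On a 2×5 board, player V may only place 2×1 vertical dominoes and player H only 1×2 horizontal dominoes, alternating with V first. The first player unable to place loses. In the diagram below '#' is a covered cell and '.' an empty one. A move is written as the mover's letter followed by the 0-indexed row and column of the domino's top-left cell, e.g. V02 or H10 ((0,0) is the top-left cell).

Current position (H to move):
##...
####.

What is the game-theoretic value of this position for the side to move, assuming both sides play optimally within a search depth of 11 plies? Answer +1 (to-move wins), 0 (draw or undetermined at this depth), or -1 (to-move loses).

[##.../####.] H move#1: H02:-1/####./####., H03:+1/##.##/####.*
[##.##/####.] end (terminal -1, V#2); searched ##.../####. to 11

value(##.../####., H) = +1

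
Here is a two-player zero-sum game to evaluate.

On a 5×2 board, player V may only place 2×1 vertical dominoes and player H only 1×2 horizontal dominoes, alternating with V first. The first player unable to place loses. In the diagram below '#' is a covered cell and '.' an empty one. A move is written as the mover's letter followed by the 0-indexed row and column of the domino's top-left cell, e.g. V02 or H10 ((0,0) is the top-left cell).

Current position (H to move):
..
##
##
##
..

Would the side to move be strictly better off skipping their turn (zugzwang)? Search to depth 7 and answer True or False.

zugzwang(../##/##/##/.., H) = False

[../##/##/##/..] H move#1: H00:+1/##/##/##/##/..*, H40:+1/../##/##/##/##
[##/##/##/##/..] end (terminal -1, V#2); searched ../##/##/##/.. to 7
if H skipped the turn, V would face:
~ [../##/##/##/..] end (terminal -1, V#1); searched ../##/##/##/.. to 7
compare (H): move=+1 vs pass=+1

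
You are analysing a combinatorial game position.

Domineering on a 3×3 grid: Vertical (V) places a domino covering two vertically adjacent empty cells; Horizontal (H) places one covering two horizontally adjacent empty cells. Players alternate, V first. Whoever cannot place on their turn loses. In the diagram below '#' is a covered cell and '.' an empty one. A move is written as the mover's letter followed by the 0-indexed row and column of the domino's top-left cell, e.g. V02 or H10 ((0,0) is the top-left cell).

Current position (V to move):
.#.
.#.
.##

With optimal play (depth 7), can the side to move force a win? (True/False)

[.#./.#./.##] V move#1: V00:+1/##./##./.##*, V02:+1/.##/.##/.##, V10:+1/.#./##./###
[##./##./.##] end (terminal -1, H#2); searched .#./.#./.## to 7

V winning at [.#./.#./.##]: True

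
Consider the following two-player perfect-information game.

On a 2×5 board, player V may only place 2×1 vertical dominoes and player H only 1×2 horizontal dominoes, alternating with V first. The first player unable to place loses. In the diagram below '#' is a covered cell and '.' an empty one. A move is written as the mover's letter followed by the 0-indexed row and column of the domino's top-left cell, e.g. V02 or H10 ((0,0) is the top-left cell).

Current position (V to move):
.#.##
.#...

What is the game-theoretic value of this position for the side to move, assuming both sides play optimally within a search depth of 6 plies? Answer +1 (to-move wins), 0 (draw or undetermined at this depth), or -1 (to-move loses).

value(.#.##/.#..., V) = +1

[.#.##/.#...] V move#1: V00:-1/##.##/##..., V02:+1/.####/.##..*
[.####/.##..] H move#2: H13:-1/.####/.####*
[.####/.####] V move#3: V00:+1/#####/#####*
[#####/#####] end (terminal -1, H#4); searched .#.##/.#... to 6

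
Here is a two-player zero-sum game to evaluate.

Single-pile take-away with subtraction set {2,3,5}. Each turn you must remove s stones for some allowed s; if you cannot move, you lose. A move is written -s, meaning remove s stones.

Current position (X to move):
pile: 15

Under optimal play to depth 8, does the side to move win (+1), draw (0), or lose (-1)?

[15] X move#1: -2:-1/13*, -3:-1/12, -5:-1/10
[13] O move#2: -2:-1/11, -3:-1/10, -5:+1/8*
[8] X move#3: -2:-1/6*, -3:-1/5, -5:-1/3
[6] O move#4: -2:-1/4, -3:-1/3, -5:+1/1*
[1] end (terminal -1, X#5); searched 15 to 8

value(15, X) = -1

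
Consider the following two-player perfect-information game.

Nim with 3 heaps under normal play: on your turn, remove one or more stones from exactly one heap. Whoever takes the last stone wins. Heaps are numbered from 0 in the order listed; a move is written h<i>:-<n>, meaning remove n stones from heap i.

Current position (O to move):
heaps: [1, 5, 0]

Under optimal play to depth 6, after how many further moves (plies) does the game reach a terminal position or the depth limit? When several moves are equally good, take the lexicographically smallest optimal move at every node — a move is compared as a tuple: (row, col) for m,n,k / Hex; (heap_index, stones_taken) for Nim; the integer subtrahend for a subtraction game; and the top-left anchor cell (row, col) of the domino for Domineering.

PV length from [(1,5,0)]: 3 plies

p1 O@[(1,5,0)]: h0:-1[(0,5,0)]-1 h1:-1[(1,4,0)]-1 h1:-2[(1,3,0)]-1 h1:-3[(1,2,0)]-1 h1:-4[(1,1,0)]+1* h1:-5[(1,0,0)]-1
p2 X@[(1,1,0)]: h0:-1[(0,1,0)]-1* h1:-1[(1,0,0)]-1
p3 O@[(0,1,0)]: h1:-1[(0,0,0)]+1*
p4 X@[(0,0,0)] terminal -1; root [(1,5,0)] d6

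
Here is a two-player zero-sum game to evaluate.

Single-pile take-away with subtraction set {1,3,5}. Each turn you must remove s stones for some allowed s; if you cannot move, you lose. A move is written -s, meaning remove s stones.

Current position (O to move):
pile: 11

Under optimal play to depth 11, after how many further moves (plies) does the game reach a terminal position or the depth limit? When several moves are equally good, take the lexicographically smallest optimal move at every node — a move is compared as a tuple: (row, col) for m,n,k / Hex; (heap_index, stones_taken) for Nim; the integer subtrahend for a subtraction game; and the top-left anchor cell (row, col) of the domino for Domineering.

p1 O@[11]: -1[10]+1* -3[8]+1 -5[6]+1
p2 X@[10]: -1[9]-1* -3[7]-1 -5[5]-1
p3 O@[9]: -1[8]+1* -3[6]+1 -5[4]+1
p4 X@[8]: -1[7]-1* -3[5]-1 -5[3]-1
p5 O@[7]: -1[6]+1* -3[4]+1 -5[2]+1
p6 X@[6]: -1[5]-1* -3[3]-1 -5[1]-1
p7 O@[5]: -1[4]+1* -3[2]+1 -5[0]+1
p8 X@[4]: -1[3]-1* -3[1]-1
p9 O@[3]: -1[2]+1* -3[0]+1
p10 X@[2]: -1[1]-1*
p11 O@[1]: -1[0]+1*
p12 X@[0] terminal -1; root [11] d11

PV length from [11]: 11 plies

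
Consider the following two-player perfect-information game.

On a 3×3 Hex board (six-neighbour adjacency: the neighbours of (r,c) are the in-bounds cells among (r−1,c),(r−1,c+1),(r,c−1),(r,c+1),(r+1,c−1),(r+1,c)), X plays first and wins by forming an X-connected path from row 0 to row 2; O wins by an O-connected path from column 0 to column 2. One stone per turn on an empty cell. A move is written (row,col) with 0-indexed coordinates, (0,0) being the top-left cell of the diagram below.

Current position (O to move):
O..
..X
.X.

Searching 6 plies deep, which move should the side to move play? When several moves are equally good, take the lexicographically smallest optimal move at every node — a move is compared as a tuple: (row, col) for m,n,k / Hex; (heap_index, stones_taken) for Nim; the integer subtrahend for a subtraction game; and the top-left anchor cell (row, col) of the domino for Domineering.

O's best at [O../..X/.X.]: (0,2)

[O../..X/.X.] O move#1: (0,1):-1/OO./..X/.X., (0,2):+1/O.O/..X/.X.*, (1,0):-1/O../O.X/.X., (1,1):-1/O../.OX/.X., (2,0):-1/O../..X/OX., (2,2):-1/O../..X/.XO
[O.O/..X/.X.] X move#2: (0,1):-1/OXO/..X/.X.*, (1,0):-1/O.O/X.X/.X., (1,1):-1/O.O/.XX/.X., (2,0):-1/O.O/..X/XX., (2,2):-1/O.O/..X/.XX
[OXO/..X/.X.] O move#3: (1,0):-1/OXO/O.X/.X., (1,1):+1/OXO/.OX/.X.*, (2,0):-1/OXO/..X/OX., (2,2):-1/OXO/..X/.XO
[OXO/.OX/.X.] X move#4: (1,0):-1/OXO/XOX/.X.*, (2,0):-1/OXO/.OX/XX., (2,2):-1/OXO/.OX/.XX
[OXO/XOX/.X.] O move#5: (2,0):+1/OXO/XOX/OX.*, (2,2):-1/OXO/XOX/.XO
[OXO/XOX/OX.] end (terminal -1, X#6); searched O../..X/.X. to 6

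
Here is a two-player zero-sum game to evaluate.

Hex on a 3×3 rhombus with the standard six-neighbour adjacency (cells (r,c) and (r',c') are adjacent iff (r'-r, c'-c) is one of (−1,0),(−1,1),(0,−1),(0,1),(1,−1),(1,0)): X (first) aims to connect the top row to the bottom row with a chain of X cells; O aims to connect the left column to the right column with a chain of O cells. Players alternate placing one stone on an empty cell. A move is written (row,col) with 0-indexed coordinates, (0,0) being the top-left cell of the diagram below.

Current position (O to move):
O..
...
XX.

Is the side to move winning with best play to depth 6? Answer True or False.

ply 1, O at O../.../XX. | (0,1)=-1→OO./.../XX.; (0,2)=-1→O.O/.../XX.; (1,0)=-1→O../O../XX.; (1,1)=+1→O../.O./XX.*; (1,2)=-1→O../..O/XX.; (2,2)=-1→O../.../XXO
ply 2, X at O../.O./XX. | (0,1)=-1→OX./.O./XX.*; (0,2)=-1→O.X/.O./XX.; (1,0)=-1→O../XO./XX.; (1,2)=-1→O../.OX/XX.; (2,2)=-1→O../.O./XXX
ply 3, O at OX./.O./XX. | (0,2)=-1→OXO/.O./XX.; (1,0)=+1→OX./OO./XX.*; (1,2)=-1→OX./.OO/XX.; (2,2)=-1→OX./.O./XXO
ply 4, X at OX./OO./XX. | (0,2)=-1→OXX/OO./XX.*; (1,2)=-1→OX./OOX/XX.; (2,2)=-1→OX./OO./XXX
ply 5, O at OXX/OO./XX. | (1,2)=+1→OXX/OOO/XX.*; (2,2)=-1→OXX/OO./XXO
ply 6: OXX/OOO/XX. is terminal -1 (X); from O../.../XX. depth 6

O winning at [O../.../XX.]: True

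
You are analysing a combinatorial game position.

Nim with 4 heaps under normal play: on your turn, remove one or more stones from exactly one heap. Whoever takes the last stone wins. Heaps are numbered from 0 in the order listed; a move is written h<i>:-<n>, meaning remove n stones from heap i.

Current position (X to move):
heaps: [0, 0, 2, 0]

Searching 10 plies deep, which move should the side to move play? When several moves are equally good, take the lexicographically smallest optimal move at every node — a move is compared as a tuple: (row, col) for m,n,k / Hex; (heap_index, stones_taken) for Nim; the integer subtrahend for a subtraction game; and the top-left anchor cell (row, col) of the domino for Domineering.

[(0,0,2,0)] X move#1: h2:-1:-1/(0,0,1,0), h2:-2:+1/(0,0,0,0)*
[(0,0,0,0)] end (terminal -1, O#2); searched (0,0,2,0) to 10

X's best at [(0,0,2,0)]: h2:-2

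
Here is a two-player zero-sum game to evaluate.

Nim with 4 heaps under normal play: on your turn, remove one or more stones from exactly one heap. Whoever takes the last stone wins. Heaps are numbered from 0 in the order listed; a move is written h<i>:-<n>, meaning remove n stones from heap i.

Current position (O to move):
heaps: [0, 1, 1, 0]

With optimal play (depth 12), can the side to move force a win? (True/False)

[(0,1,1,0)] O move#1: h1:-1:-1/(0,0,1,0)*, h2:-1:-1/(0,1,0,0)
[(0,0,1,0)] X move#2: h2:-1:+1/(0,0,0,0)*
[(0,0,0,0)] end (terminal -1, O#3); searched (0,1,1,0) to 12

O winning at [(0,1,1,0)]: False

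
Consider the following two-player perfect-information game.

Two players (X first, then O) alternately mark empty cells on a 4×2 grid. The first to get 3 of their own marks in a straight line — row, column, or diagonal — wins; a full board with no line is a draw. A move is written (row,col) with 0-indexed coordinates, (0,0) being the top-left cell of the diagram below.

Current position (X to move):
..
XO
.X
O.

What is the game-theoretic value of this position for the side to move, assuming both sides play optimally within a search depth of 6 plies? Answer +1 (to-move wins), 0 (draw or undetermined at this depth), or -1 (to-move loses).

value(../XO/.X/O., X) = 0

p1 X@[../XO/.X/O.]: (0,0)[X./XO/.X/O.]+0* (0,1)[.X/XO/.X/O.]+0 (2,0)[../XO/XX/O.]+0 (3,1)[../XO/.X/OX]+0
p2 O@[X./XO/.X/O.]: (0,1)[XO/XO/.X/O.]-1 (2,0)[X./XO/OX/O.]+0* (3,1)[X./XO/.X/OO]-1
p3 X@[X./XO/OX/O.]: (0,1)[XX/XO/OX/O.]+0* (3,1)[X./XO/OX/OX]+0
p4 O@[XX/XO/OX/O.]: (3,1)[XX/XO/OX/OO]+0*
p5 X@[XX/XO/OX/OO] terminal +0; root [../XO/.X/O.] d6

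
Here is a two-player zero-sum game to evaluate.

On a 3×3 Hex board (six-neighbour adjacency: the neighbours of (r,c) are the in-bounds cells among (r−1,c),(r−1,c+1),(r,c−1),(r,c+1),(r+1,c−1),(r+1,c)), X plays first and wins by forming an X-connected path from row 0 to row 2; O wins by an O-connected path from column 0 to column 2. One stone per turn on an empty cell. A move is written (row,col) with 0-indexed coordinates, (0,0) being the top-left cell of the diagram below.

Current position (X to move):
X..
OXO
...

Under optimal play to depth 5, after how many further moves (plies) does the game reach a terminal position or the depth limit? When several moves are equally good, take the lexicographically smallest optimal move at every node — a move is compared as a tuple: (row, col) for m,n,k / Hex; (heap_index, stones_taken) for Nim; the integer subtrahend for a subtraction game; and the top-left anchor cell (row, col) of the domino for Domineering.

PV length from [X../OXO/...]: 3 plies

ply 1, X at X../OXO/... | (0,1)=+1→XX./OXO/...*; (0,2)=+1→X.X/OXO/...; (2,0)=+1→X../OXO/X..; (2,1)=+1→X../OXO/.X.; (2,2)=+1→X../OXO/..X
ply 2, O at XX./OXO/... | (0,2)=-1→XXO/OXO/...*; (2,0)=-1→XX./OXO/O..; (2,1)=-1→XX./OXO/.O.; (2,2)=-1→XX./OXO/..O
ply 3, X at XXO/OXO/... | (2,0)=+1→XXO/OXO/X..*; (2,1)=+1→XXO/OXO/.X.; (2,2)=+1→XXO/OXO/..X
ply 4: XXO/OXO/X.. is terminal -1 (O); from X../OXO/... depth 5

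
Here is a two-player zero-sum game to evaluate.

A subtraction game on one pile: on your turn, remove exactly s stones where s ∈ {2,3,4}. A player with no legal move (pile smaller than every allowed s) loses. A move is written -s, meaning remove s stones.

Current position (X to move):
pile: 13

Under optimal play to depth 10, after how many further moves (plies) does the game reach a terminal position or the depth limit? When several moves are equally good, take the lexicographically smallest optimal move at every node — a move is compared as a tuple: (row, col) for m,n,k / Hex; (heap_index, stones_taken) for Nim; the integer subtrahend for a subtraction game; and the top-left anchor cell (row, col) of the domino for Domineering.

ply 1, X at 13 | -2=-1→11*; -3=-1→10; -4=-1→9
ply 2, O at 11 | -2=-1→9; -3=-1→8; -4=+1→7*
ply 3, X at 7 | -2=-1→5*; -3=-1→4; -4=-1→3
ply 4, O at 5 | -2=-1→3; -3=-1→2; -4=+1→1*
ply 5: 1 is terminal -1 (X); from 13 depth 10

PV length from [13]: 4 plies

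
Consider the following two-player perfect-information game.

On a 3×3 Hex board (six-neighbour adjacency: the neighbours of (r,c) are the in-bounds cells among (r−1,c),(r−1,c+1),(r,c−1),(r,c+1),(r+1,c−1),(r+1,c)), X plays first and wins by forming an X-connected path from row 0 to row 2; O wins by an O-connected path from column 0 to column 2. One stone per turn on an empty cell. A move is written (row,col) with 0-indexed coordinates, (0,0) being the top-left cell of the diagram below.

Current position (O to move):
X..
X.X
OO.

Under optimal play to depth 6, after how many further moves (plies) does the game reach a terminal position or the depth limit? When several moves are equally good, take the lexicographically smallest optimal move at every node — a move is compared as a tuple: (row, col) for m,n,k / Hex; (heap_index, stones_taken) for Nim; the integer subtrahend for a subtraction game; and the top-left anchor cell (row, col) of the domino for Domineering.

PV length from [X../X.X/OO.]: 3 plies

[X../X.X/OO.] O move#1: (0,1):-1/XO./X.X/OO., (0,2):+1/X.O/X.X/OO.*, (1,1):+1/X../XOX/OO., (2,2):+1/X../X.X/OOO
[X.O/X.X/OO.] X move#2: (0,1):-1/XXO/X.X/OO.*, (1,1):-1/X.O/XXX/OO., (2,2):-1/X.O/X.X/OOX
[XXO/X.X/OO.] O move#3: (1,1):+1/XXO/XOX/OO.*, (2,2):+1/XXO/X.X/OOO
[XXO/XOX/OO.] end (terminal -1, X#4); searched X../X.X/OO. to 6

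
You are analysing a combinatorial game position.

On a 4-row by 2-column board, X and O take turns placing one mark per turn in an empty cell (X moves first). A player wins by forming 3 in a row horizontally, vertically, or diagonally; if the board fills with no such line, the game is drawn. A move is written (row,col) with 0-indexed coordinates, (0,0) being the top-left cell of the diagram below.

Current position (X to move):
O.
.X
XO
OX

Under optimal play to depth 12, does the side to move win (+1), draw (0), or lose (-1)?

value(O./.X/XO/OX, X) = 0

p1 X@[O./.X/XO/OX]: (0,1)[OX/.X/XO/OX]+0* (1,0)[O./XX/XO/OX]+0
p2 O@[OX/.X/XO/OX]: (1,0)[OX/OX/XO/OX]+0*
p3 X@[OX/OX/XO/OX] terminal +0; root [O./.X/XO/OX] d12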